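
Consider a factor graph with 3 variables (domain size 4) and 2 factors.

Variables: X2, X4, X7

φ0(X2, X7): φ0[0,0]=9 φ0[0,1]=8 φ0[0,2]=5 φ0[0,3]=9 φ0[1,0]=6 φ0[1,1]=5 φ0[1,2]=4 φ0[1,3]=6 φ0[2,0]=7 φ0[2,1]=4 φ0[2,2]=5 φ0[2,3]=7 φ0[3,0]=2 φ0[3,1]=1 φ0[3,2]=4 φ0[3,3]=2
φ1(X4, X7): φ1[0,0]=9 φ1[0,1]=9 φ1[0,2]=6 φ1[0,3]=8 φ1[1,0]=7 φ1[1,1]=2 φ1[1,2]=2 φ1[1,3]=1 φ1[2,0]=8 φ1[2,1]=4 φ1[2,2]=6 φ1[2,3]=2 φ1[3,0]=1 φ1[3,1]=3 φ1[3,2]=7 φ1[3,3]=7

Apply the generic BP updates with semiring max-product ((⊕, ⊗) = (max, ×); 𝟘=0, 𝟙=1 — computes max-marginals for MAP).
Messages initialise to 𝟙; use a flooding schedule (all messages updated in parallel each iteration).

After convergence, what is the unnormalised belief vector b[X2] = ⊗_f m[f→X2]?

init: all messages = 𝟙 over 4 values
r1 m[φ0→X2] = [9, 6, 7, 4]
r1 m[φ0→X7] = [9, 8, 5, 9]
r1 m[φ1→X4] = [9, 7, 8, 7]
r1 m[φ1→X7] = [9, 9, 7, 8]
r1 m[X2→φ0] = [1, 1, 1, 1]
r1 m[X4→φ1] = [1, 1, 1, 1]
r1 m[X7→φ0] = [1, 1, 1, 1]
r1 m[X7→φ1] = [1, 1, 1, 1]
r2 m[φ0→X2] = [9, 6, 7, 4]
r2 m[φ0→X7] = [9, 8, 5, 9]
r2 m[φ1→X4] = [9, 7, 8, 7]
r2 m[φ1→X7] = [9, 9, 7, 8]
r2 m[X2→φ0] = [1, 1, 1, 1]
r2 m[X4→φ1] = [1, 1, 1, 1]
r2 m[X7→φ0] = [9, 9, 7, 8]
r2 m[X7→φ1] = [9, 8, 5, 9]
r3 m[φ0→X2] = [81, 54, 63, 28]
r3 m[φ0→X7] = [9, 8, 5, 9]
r3 m[φ1→X4] = [81, 63, 72, 63]
r3 m[φ1→X7] = [9, 9, 7, 8]
r3 m[X2→φ0] = [1, 1, 1, 1]
r3 m[X4→φ1] = [1, 1, 1, 1]
r3 m[X7→φ0] = [9, 9, 7, 8]
r3 m[X7→φ1] = [9, 8, 5, 9]
r4 m[φ0→X2] = [81, 54, 63, 28]
r4 m[φ0→X7] = [9, 8, 5, 9]
r4 m[φ1→X4] = [81, 63, 72, 63]
r4 m[φ1→X7] = [9, 9, 7, 8]
r4 m[X2→φ0] = [1, 1, 1, 1]
r4 m[X4→φ1] = [1, 1, 1, 1]
r4 m[X7→φ0] = [9, 9, 7, 8]
r4 m[X7→φ1] = [9, 8, 5, 9]
fixed point reached at round 4
b[X2] = ⊗ incoming = [81, 54, 63, 28]

b[X2] = [81, 54, 63, 28]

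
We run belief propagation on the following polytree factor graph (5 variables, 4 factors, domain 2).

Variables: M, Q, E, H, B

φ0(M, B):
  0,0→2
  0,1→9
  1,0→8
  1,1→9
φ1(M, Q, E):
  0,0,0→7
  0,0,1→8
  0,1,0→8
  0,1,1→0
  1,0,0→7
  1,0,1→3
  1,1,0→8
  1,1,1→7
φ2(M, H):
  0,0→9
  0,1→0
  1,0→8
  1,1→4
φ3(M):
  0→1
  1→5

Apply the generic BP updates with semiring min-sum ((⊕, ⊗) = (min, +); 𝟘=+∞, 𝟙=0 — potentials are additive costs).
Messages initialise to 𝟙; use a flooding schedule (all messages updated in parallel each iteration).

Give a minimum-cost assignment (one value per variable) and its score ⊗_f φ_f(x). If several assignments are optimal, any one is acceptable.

assignment: (M=0, Q=1, E=1, H=1, B=0); score = 3

init: all messages = 𝟙 over 2 values
r1 m[φ0→M] = [2, 8]
r1 m[φ0→B] = [2, 9]
r1 m[φ1→M] = [0, 3]
r1 m[φ1→Q] = [3, 0]
r1 m[φ1→E] = [7, 0]
r1 m[φ2→M] = [0, 4]
r1 m[φ2→H] = [8, 0]
r1 m[φ3→M] = [1, 5]
r1 m[M→φ0] = [0, 0]
r1 m[M→φ1] = [0, 0]
r1 m[M→φ2] = [0, 0]
r1 m[M→φ3] = [0, 0]
r1 m[Q→φ1] = [0, 0]
r1 m[E→φ1] = [0, 0]
r1 m[H→φ2] = [0, 0]
r1 m[B→φ0] = [0, 0]
r2 m[φ0→M] = [2, 8]
r2 m[φ0→B] = [2, 9]
r2 m[φ1→M] = [0, 3]
r2 m[φ1→Q] = [3, 0]
r2 m[φ1→E] = [7, 0]
r2 m[φ2→M] = [0, 4]
r2 m[φ2→H] = [8, 0]
r2 m[φ3→M] = [1, 5]
r2 m[M→φ0] = [1, 12]
r2 m[M→φ1] = [3, 17]
r2 m[M→φ2] = [3, 16]
r2 m[M→φ3] = [2, 15]
r2 m[Q→φ1] = [0, 0]
r2 m[E→φ1] = [0, 0]
r2 m[H→φ2] = [0, 0]
r2 m[B→φ0] = [0, 0]
r3 m[φ0→M] = [2, 8]
r3 m[φ0→B] = [3, 10]
r3 m[φ1→M] = [0, 3]
r3 m[φ1→Q] = [10, 3]
r3 m[φ1→E] = [10, 3]
r3 m[φ2→M] = [0, 4]
r3 m[φ2→H] = [12, 3]
r3 m[φ3→M] = [1, 5]
r3 m[M→φ0] = [1, 12]
r3 m[M→φ1] = [3, 17]
r3 m[M→φ2] = [3, 16]
r3 m[M→φ3] = [2, 15]
r3 m[Q→φ1] = [0, 0]
r3 m[E→φ1] = [0, 0]
r3 m[H→φ2] = [0, 0]
r3 m[B→φ0] = [0, 0]
r4 m[φ0→M] = [2, 8]
r4 m[φ0→B] = [3, 10]
r4 m[φ1→M] = [0, 3]
r4 m[φ1→Q] = [10, 3]
r4 m[φ1→E] = [10, 3]
r4 m[φ2→M] = [0, 4]
r4 m[φ2→H] = [12, 3]
r4 m[φ3→M] = [1, 5]
r4 m[M→φ0] = [1, 12]
r4 m[M→φ1] = [3, 17]
r4 m[M→φ2] = [3, 16]
r4 m[M→φ3] = [2, 15]
r4 m[Q→φ1] = [0, 0]
r4 m[E→φ1] = [0, 0]
r4 m[H→φ2] = [0, 0]
r4 m[B→φ0] = [0, 0]
fixed point reached at round 4
traceback from M: (M=0, Q=1, E=1, H=1, B=0), score=3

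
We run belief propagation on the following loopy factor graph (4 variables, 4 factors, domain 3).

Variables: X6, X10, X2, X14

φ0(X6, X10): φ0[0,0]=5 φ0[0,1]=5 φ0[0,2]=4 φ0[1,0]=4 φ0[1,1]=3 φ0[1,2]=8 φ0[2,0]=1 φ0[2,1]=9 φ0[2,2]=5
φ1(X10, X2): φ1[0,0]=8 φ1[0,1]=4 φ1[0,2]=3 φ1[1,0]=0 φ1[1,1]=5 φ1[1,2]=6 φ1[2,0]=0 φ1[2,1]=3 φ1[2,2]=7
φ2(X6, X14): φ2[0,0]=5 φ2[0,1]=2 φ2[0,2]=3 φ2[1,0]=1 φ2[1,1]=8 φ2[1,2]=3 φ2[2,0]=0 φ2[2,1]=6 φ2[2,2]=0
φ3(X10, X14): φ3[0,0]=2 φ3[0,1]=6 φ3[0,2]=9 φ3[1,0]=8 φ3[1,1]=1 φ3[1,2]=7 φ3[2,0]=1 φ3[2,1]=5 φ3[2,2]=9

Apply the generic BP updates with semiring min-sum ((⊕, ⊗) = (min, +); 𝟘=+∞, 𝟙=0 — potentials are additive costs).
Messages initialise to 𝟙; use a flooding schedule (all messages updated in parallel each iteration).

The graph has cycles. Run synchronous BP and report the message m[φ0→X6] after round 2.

message @ round 2 = [4, 3, 1]

init: all messages = 𝟙 over 3 values
r1 m[φ0→X6] = [4, 3, 1]
r1 m[φ0→X10] = [1, 3, 4]
r1 m[φ1→X10] = [3, 0, 0]
r1 m[φ1→X2] = [0, 3, 3]
r1 m[φ2→X6] = [2, 1, 0]
r1 m[φ2→X14] = [0, 2, 0]
r1 m[φ3→X10] = [2, 1, 1]
r1 m[φ3→X14] = [1, 1, 7]
r1 m[X6→φ0] = [0, 0, 0]
r1 m[X6→φ2] = [0, 0, 0]
r1 m[X10→φ0] = [0, 0, 0]
r1 m[X10→φ1] = [0, 0, 0]
r1 m[X10→φ3] = [0, 0, 0]
r1 m[X2→φ1] = [0, 0, 0]
r1 m[X14→φ2] = [0, 0, 0]
r1 m[X14→φ3] = [0, 0, 0]
r2 m[φ0→X6] = [4, 3, 1]
r2 m[φ0→X10] = [1, 3, 4]
r2 m[φ1→X10] = [3, 0, 0]
r2 m[φ1→X2] = [0, 3, 3]
r2 m[φ2→X6] = [2, 1, 0]
r2 m[φ2→X14] = [0, 2, 0]
r2 m[φ3→X10] = [2, 1, 1]
r2 m[φ3→X14] = [1, 1, 7]
r2 m[X6→φ0] = [2, 1, 0]
r2 m[X6→φ2] = [4, 3, 1]
r2 m[X10→φ0] = [5, 1, 1]
r2 m[X10→φ1] = [3, 4, 5]
r2 m[X10→φ3] = [4, 3, 4]
r2 m[X2→φ1] = [0, 0, 0]
r2 m[X14→φ2] = [1, 1, 7]
r2 m[X14→φ3] = [0, 2, 0]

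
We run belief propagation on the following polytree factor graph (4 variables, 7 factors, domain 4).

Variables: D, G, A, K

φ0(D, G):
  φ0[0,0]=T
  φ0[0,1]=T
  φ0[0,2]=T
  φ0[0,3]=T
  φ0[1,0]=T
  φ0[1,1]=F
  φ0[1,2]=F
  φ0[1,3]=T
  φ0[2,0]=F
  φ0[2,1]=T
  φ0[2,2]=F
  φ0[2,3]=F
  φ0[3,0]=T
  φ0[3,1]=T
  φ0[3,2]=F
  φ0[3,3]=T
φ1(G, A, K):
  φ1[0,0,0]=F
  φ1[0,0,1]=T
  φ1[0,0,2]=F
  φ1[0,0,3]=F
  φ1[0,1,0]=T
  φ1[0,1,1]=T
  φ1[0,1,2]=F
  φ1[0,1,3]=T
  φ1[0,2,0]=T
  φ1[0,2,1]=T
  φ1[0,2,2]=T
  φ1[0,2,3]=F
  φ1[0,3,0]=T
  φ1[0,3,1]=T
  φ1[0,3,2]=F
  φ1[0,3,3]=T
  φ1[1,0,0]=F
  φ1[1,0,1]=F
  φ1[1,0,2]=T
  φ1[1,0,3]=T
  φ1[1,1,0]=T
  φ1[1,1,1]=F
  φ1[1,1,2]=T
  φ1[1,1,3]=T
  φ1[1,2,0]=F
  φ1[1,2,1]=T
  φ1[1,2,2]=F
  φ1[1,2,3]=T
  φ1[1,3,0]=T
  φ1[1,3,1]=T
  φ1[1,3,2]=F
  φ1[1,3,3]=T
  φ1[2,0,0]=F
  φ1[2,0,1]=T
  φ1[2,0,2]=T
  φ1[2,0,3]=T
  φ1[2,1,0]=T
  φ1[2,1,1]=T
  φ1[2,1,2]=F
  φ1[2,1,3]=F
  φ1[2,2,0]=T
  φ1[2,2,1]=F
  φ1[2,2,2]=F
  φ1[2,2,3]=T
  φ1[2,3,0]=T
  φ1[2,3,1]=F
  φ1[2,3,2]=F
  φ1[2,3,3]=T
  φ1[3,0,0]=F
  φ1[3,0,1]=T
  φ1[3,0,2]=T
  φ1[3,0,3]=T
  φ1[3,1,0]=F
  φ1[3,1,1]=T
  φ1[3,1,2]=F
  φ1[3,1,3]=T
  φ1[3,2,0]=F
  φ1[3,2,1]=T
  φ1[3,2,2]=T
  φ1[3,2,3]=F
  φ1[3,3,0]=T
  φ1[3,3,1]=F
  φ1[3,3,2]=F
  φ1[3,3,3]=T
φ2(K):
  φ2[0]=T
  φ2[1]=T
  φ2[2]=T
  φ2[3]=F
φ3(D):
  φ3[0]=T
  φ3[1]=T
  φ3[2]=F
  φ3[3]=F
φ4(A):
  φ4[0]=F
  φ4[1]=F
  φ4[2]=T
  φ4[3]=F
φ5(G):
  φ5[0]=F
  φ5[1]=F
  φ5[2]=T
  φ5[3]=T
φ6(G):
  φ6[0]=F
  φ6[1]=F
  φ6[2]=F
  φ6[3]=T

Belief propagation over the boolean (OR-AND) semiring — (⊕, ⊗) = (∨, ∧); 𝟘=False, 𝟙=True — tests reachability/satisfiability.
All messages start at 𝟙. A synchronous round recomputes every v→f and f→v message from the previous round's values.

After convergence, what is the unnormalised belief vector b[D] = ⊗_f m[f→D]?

init: all messages = 𝟙 over 4 values
r1 m[φ0→D] = [T, T, T, T]
r1 m[φ0→G] = [T, T, T, T]
r1 m[φ1→G] = [T, T, T, T]
r1 m[φ1→A] = [T, T, T, T]
r1 m[φ1→K] = [T, T, T, T]
r1 m[φ2→K] = [T, T, T, F]
r1 m[φ3→D] = [T, T, F, F]
r1 m[φ4→A] = [F, F, T, F]
r1 m[φ5→G] = [F, F, T, T]
r1 m[φ6→G] = [F, F, F, T]
r1 m[D→φ0] = [T, T, T, T]
r1 m[D→φ3] = [T, T, T, T]
r1 m[G→φ0] = [T, T, T, T]
r1 m[G→φ1] = [T, T, T, T]
r1 m[G→φ5] = [T, T, T, T]
r1 m[G→φ6] = [T, T, T, T]
r1 m[A→φ1] = [T, T, T, T]
r1 m[A→φ4] = [T, T, T, T]
r1 m[K→φ1] = [T, T, T, T]
r1 m[K→φ2] = [T, T, T, T]
r2 m[φ0→D] = [T, T, T, T]
r2 m[φ0→G] = [T, T, T, T]
r2 m[φ1→G] = [T, T, T, T]
r2 m[φ1→A] = [T, T, T, T]
r2 m[φ1→K] = [T, T, T, T]
r2 m[φ2→K] = [T, T, T, F]
r2 m[φ3→D] = [T, T, F, F]
r2 m[φ4→A] = [F, F, T, F]
r2 m[φ5→G] = [F, F, T, T]
r2 m[φ6→G] = [F, F, F, T]
r2 m[D→φ0] = [T, T, F, F]
r2 m[D→φ3] = [T, T, T, T]
r2 m[G→φ0] = [F, F, F, T]
r2 m[G→φ1] = [F, F, F, T]
r2 m[G→φ5] = [F, F, F, T]
r2 m[G→φ6] = [F, F, T, T]
r2 m[A→φ1] = [F, F, T, F]
r2 m[A→φ4] = [T, T, T, T]
r2 m[K→φ1] = [T, T, T, F]
r2 m[K→φ2] = [T, T, T, T]
r3 m[φ0→D] = [T, T, F, T]
r3 m[φ0→G] = [T, T, T, T]
r3 m[φ1→G] = [T, T, T, T]
r3 m[φ1→A] = [T, T, T, T]
r3 m[φ1→K] = [F, T, T, F]
r3 m[φ2→K] = [T, T, T, F]
r3 m[φ3→D] = [T, T, F, F]
r3 m[φ4→A] = [F, F, T, F]
r3 m[φ5→G] = [F, F, T, T]
r3 m[φ6→G] = [F, F, F, T]
r3 m[D→φ0] = [T, T, F, F]
r3 m[D→φ3] = [T, T, T, T]
r3 m[G→φ0] = [F, F, F, T]
r3 m[G→φ1] = [F, F, F, T]
r3 m[G→φ5] = [F, F, F, T]
r3 m[G→φ6] = [F, F, T, T]
r3 m[A→φ1] = [F, F, T, F]
r3 m[A→φ4] = [T, T, T, T]
r3 m[K→φ1] = [T, T, T, F]
r3 m[K→φ2] = [T, T, T, T]
r4 m[φ0→D] = [T, T, F, T]
r4 m[φ0→G] = [T, T, T, T]
r4 m[φ1→G] = [T, T, T, T]
r4 m[φ1→A] = [T, T, T, T]
r4 m[φ1→K] = [F, T, T, F]
r4 m[φ2→K] = [T, T, T, F]
r4 m[φ3→D] = [T, T, F, F]
r4 m[φ4→A] = [F, F, T, F]
r4 m[φ5→G] = [F, F, T, T]
r4 m[φ6→G] = [F, F, F, T]
r4 m[D→φ0] = [T, T, F, F]
r4 m[D→φ3] = [T, T, F, T]
r4 m[G→φ0] = [F, F, F, T]
r4 m[G→φ1] = [F, F, F, T]
r4 m[G→φ5] = [F, F, F, T]
r4 m[G→φ6] = [F, F, T, T]
r4 m[A→φ1] = [F, F, T, F]
r4 m[A→φ4] = [T, T, T, T]
r4 m[K→φ1] = [T, T, T, F]
r4 m[K→φ2] = [F, T, T, F]
r5 m[φ0→D] = [T, T, F, T]
r5 m[φ0→G] = [T, T, T, T]
r5 m[φ1→G] = [T, T, T, T]
r5 m[φ1→A] = [T, T, T, T]
r5 m[φ1→K] = [F, T, T, F]
r5 m[φ2→K] = [T, T, T, F]
r5 m[φ3→D] = [T, T, F, F]
r5 m[φ4→A] = [F, F, T, F]
r5 m[φ5→G] = [F, F, T, T]
r5 m[φ6→G] = [F, F, F, T]
r5 m[D→φ0] = [T, T, F, F]
r5 m[D→φ3] = [T, T, F, T]
r5 m[G→φ0] = [F, F, F, T]
r5 m[G→φ1] = [F, F, F, T]
r5 m[G→φ5] = [F, F, F, T]
r5 m[G→φ6] = [F, F, T, T]
r5 m[A→φ1] = [F, F, T, F]
r5 m[A→φ4] = [T, T, T, T]
r5 m[K→φ1] = [T, T, T, F]
r5 m[K→φ2] = [F, T, T, F]
fixed point reached at round 5
b[D] = ⊗ incoming = [T, T, F, F]

b[D] = [T, T, F, F]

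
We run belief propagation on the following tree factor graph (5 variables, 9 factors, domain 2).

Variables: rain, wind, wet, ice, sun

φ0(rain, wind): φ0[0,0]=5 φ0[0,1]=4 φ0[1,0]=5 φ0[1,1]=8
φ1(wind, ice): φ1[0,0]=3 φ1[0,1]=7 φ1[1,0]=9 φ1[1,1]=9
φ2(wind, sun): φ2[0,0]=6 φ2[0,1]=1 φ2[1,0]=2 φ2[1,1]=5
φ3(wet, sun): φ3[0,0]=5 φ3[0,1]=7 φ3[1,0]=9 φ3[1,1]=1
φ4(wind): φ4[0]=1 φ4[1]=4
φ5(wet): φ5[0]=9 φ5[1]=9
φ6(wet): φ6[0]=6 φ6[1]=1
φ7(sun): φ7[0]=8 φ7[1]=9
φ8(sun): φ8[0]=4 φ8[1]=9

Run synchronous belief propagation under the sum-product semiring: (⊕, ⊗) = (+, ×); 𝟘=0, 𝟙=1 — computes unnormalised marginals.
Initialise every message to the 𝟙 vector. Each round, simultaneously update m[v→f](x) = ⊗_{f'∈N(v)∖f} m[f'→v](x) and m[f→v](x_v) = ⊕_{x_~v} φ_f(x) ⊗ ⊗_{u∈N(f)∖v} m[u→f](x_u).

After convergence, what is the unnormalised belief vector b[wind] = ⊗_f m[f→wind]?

b[wind] = [9873900, 154827936]

init: all messages = 𝟙 over 2 values
r1 m[φ0→rain] = [9, 13]
r1 m[φ0→wind] = [10, 12]
r1 m[φ1→wind] = [10, 18]
r1 m[φ1→ice] = [12, 16]
r1 m[φ2→wind] = [7, 7]
r1 m[φ2→sun] = [8, 6]
r1 m[φ3→wet] = [12, 10]
r1 m[φ3→sun] = [14, 8]
r1 m[φ4→wind] = [1, 4]
r1 m[φ5→wet] = [9, 9]
r1 m[φ6→wet] = [6, 1]
r1 m[φ7→sun] = [8, 9]
r1 m[φ8→sun] = [4, 9]
r1 m[rain→φ0] = [1, 1]
r1 m[wind→φ0] = [1, 1]
r1 m[wind→φ1] = [1, 1]
r1 m[wind→φ2] = [1, 1]
r1 m[wind→φ4] = [1, 1]
r1 m[wet→φ3] = [1, 1]
r1 m[wet→φ5] = [1, 1]
r1 m[wet→φ6] = [1, 1]
r1 m[ice→φ1] = [1, 1]
r1 m[sun→φ2] = [1, 1]
r1 m[sun→φ3] = [1, 1]
r1 m[sun→φ7] = [1, 1]
r1 m[sun→φ8] = [1, 1]
r2 m[φ0→rain] = [9, 13]
r2 m[φ0→wind] = [10, 12]
r2 m[φ1→wind] = [10, 18]
r2 m[φ1→ice] = [12, 16]
r2 m[φ2→wind] = [7, 7]
r2 m[φ2→sun] = [8, 6]
r2 m[φ3→wet] = [12, 10]
r2 m[φ3→sun] = [14, 8]
r2 m[φ4→wind] = [1, 4]
r2 m[φ5→wet] = [9, 9]
r2 m[φ6→wet] = [6, 1]
r2 m[φ7→sun] = [8, 9]
r2 m[φ8→sun] = [4, 9]
r2 m[rain→φ0] = [1, 1]
r2 m[wind→φ0] = [70, 504]
r2 m[wind→φ1] = [70, 336]
r2 m[wind→φ2] = [100, 864]
r2 m[wind→φ4] = [700, 1512]
r2 m[wet→φ3] = [54, 9]
r2 m[wet→φ5] = [72, 10]
r2 m[wet→φ6] = [108, 90]
r2 m[ice→φ1] = [1, 1]
r2 m[sun→φ2] = [448, 648]
r2 m[sun→φ3] = [256, 486]
r2 m[sun→φ7] = [448, 432]
r2 m[sun→φ8] = [896, 432]
r3 m[φ0→rain] = [2366, 4382]
r3 m[φ0→wind] = [10, 12]
r3 m[φ1→wind] = [10, 18]
r3 m[φ1→ice] = [3234, 3514]
r3 m[φ2→wind] = [3336, 4136]
r3 m[φ2→sun] = [2328, 4420]
r3 m[φ3→wet] = [4682, 2790]
r3 m[φ3→sun] = [351, 387]
r3 m[φ4→wind] = [1, 4]
r3 m[φ5→wet] = [9, 9]
r3 m[φ6→wet] = [6, 1]
r3 m[φ7→sun] = [8, 9]
r3 m[φ8→sun] = [4, 9]
r3 m[rain→φ0] = [1, 1]
r3 m[wind→φ0] = [70, 504]
r3 m[wind→φ1] = [70, 336]
r3 m[wind→φ2] = [100, 864]
r3 m[wind→φ4] = [700, 1512]
r3 m[wet→φ3] = [54, 9]
r3 m[wet→φ5] = [72, 10]
r3 m[wet→φ6] = [108, 90]
r3 m[ice→φ1] = [1, 1]
r3 m[sun→φ2] = [448, 648]
r3 m[sun→φ3] = [256, 486]
r3 m[sun→φ7] = [448, 432]
r3 m[sun→φ8] = [896, 432]
r4 m[φ0→rain] = [2366, 4382]
r4 m[φ0→wind] = [10, 12]
r4 m[φ1→wind] = [10, 18]
r4 m[φ1→ice] = [3234, 3514]
r4 m[φ2→wind] = [3336, 4136]
r4 m[φ2→sun] = [2328, 4420]
r4 m[φ3→wet] = [4682, 2790]
r4 m[φ3→sun] = [351, 387]
r4 m[φ4→wind] = [1, 4]
r4 m[φ5→wet] = [9, 9]
r4 m[φ6→wet] = [6, 1]
r4 m[φ7→sun] = [8, 9]
r4 m[φ8→sun] = [4, 9]
r4 m[rain→φ0] = [1, 1]
r4 m[wind→φ0] = [33360, 297792]
r4 m[wind→φ1] = [33360, 198528]
r4 m[wind→φ2] = [100, 864]
r4 m[wind→φ4] = [333600, 893376]
r4 m[wet→φ3] = [54, 9]
r4 m[wet→φ5] = [28092, 2790]
r4 m[wet→φ6] = [42138, 25110]
r4 m[ice→φ1] = [1, 1]
r4 m[sun→φ2] = [11232, 31347]
r4 m[sun→φ3] = [74496, 358020]
r4 m[sun→φ7] = [3268512, 15394860]
r4 m[sun→φ8] = [6537024, 15394860]
r5 m[φ0→rain] = [1357968, 2549136]
r5 m[φ0→wind] = [10, 12]
r5 m[φ1→wind] = [10, 18]
r5 m[φ1→ice] = [1886832, 2020272]
r5 m[φ2→wind] = [98739, 179199]
r5 m[φ2→sun] = [2328, 4420]
r5 m[φ3→wet] = [2878620, 1028484]
r5 m[φ3→sun] = [351, 387]
r5 m[φ4→wind] = [1, 4]
r5 m[φ5→wet] = [9, 9]
r5 m[φ6→wet] = [6, 1]
r5 m[φ7→sun] = [8, 9]
r5 m[φ8→sun] = [4, 9]
r5 m[rain→φ0] = [1, 1]
r5 m[wind→φ0] = [33360, 297792]
r5 m[wind→φ1] = [33360, 198528]
r5 m[wind→φ2] = [100, 864]
r5 m[wind→φ4] = [333600, 893376]
r5 m[wet→φ3] = [54, 9]
r5 m[wet→φ5] = [28092, 2790]
r5 m[wet→φ6] = [42138, 25110]
r5 m[ice→φ1] = [1, 1]
r5 m[sun→φ2] = [11232, 31347]
r5 m[sun→φ3] = [74496, 358020]
r5 m[sun→φ7] = [3268512, 15394860]
r5 m[sun→φ8] = [6537024, 15394860]
r6 m[φ0→rain] = [1357968, 2549136]
r6 m[φ0→wind] = [10, 12]
r6 m[φ1→wind] = [10, 18]
r6 m[φ1→ice] = [1886832, 2020272]
r6 m[φ2→wind] = [98739, 179199]
r6 m[φ2→sun] = [2328, 4420]
r6 m[φ3→wet] = [2878620, 1028484]
r6 m[φ3→sun] = [351, 387]
r6 m[φ4→wind] = [1, 4]
r6 m[φ5→wet] = [9, 9]
r6 m[φ6→wet] = [6, 1]
r6 m[φ7→sun] = [8, 9]
r6 m[φ8→sun] = [4, 9]
r6 m[rain→φ0] = [1, 1]
r6 m[wind→φ0] = [987390, 12902328]
r6 m[wind→φ1] = [987390, 8601552]
r6 m[wind→φ2] = [100, 864]
r6 m[wind→φ4] = [9873900, 38706984]
r6 m[wet→φ3] = [54, 9]
r6 m[wet→φ5] = [17271720, 1028484]
r6 m[wet→φ6] = [25907580, 9256356]
r6 m[ice→φ1] = [1, 1]
r6 m[sun→φ2] = [11232, 31347]
r6 m[sun→φ3] = [74496, 358020]
r6 m[sun→φ7] = [3268512, 15394860]
r6 m[sun→φ8] = [6537024, 15394860]
r7 m[φ0→rain] = [56546262, 108155574]
r7 m[φ0→wind] = [10, 12]
r7 m[φ1→wind] = [10, 18]
r7 m[φ1→ice] = [80376138, 84325698]
r7 m[φ2→wind] = [98739, 179199]
r7 m[φ2→sun] = [2328, 4420]
r7 m[φ3→wet] = [2878620, 1028484]
r7 m[φ3→sun] = [351, 387]
r7 m[φ4→wind] = [1, 4]
r7 m[φ5→wet] = [9, 9]
r7 m[φ6→wet] = [6, 1]
r7 m[φ7→sun] = [8, 9]
r7 m[φ8→sun] = [4, 9]
r7 m[rain→φ0] = [1, 1]
r7 m[wind→φ0] = [987390, 12902328]
r7 m[wind→φ1] = [987390, 8601552]
r7 m[wind→φ2] = [100, 864]
r7 m[wind→φ4] = [9873900, 38706984]
r7 m[wet→φ3] = [54, 9]
r7 m[wet→φ5] = [17271720, 1028484]
r7 m[wet→φ6] = [25907580, 9256356]
r7 m[ice→φ1] = [1, 1]
r7 m[sun→φ2] = [11232, 31347]
r7 m[sun→φ3] = [74496, 358020]
r7 m[sun→φ7] = [3268512, 15394860]
r7 m[sun→φ8] = [6537024, 15394860]
r8 m[φ0→rain] = [56546262, 108155574]
r8 m[φ0→wind] = [10, 12]
r8 m[φ1→wind] = [10, 18]
r8 m[φ1→ice] = [80376138, 84325698]
r8 m[φ2→wind] = [98739, 179199]
r8 m[φ2→sun] = [2328, 4420]
r8 m[φ3→wet] = [2878620, 1028484]
r8 m[φ3→sun] = [351, 387]
r8 m[φ4→wind] = [1, 4]
r8 m[φ5→wet] = [9, 9]
r8 m[φ6→wet] = [6, 1]
r8 m[φ7→sun] = [8, 9]
r8 m[φ8→sun] = [4, 9]
r8 m[rain→φ0] = [1, 1]
r8 m[wind→φ0] = [987390, 12902328]
r8 m[wind→φ1] = [987390, 8601552]
r8 m[wind→φ2] = [100, 864]
r8 m[wind→φ4] = [9873900, 38706984]
r8 m[wet→φ3] = [54, 9]
r8 m[wet→φ5] = [17271720, 1028484]
r8 m[wet→φ6] = [25907580, 9256356]
r8 m[ice→φ1] = [1, 1]
r8 m[sun→φ2] = [11232, 31347]
r8 m[sun→φ3] = [74496, 358020]
r8 m[sun→φ7] = [3268512, 15394860]
r8 m[sun→φ8] = [6537024, 15394860]
fixed point reached at round 8
b[wind] = ⊗ incoming = [9873900, 154827936]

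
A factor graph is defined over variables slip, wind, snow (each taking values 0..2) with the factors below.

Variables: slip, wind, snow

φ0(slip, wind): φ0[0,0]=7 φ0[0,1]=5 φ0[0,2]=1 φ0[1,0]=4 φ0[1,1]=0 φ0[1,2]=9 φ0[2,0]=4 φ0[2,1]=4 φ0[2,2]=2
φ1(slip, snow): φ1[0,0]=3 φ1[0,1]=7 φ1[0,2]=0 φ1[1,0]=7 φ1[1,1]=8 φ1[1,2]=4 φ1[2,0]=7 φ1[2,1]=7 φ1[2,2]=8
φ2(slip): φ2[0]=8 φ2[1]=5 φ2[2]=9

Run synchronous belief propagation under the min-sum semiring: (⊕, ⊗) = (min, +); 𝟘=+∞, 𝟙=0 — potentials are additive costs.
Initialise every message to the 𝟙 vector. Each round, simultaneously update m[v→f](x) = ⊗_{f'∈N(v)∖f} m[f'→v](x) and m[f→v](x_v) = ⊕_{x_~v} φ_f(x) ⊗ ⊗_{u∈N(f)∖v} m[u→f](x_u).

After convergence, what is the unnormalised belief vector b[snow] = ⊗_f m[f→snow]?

b[snow] = [12, 13, 9]

init: all messages = 𝟙 over 3 values
r1 m[φ0→slip] = [1, 0, 2]
r1 m[φ0→wind] = [4, 0, 1]
r1 m[φ1→slip] = [0, 4, 7]
r1 m[φ1→snow] = [3, 7, 0]
r1 m[φ2→slip] = [8, 5, 9]
r1 m[slip→φ0] = [0, 0, 0]
r1 m[slip→φ1] = [0, 0, 0]
r1 m[slip→φ2] = [0, 0, 0]
r1 m[wind→φ0] = [0, 0, 0]
r1 m[snow→φ1] = [0, 0, 0]
r2 m[φ0→slip] = [1, 0, 2]
r2 m[φ0→wind] = [4, 0, 1]
r2 m[φ1→slip] = [0, 4, 7]
r2 m[φ1→snow] = [3, 7, 0]
r2 m[φ2→slip] = [8, 5, 9]
r2 m[slip→φ0] = [8, 9, 16]
r2 m[slip→φ1] = [9, 5, 11]
r2 m[slip→φ2] = [1, 4, 9]
r2 m[wind→φ0] = [0, 0, 0]
r2 m[snow→φ1] = [0, 0, 0]
r3 m[φ0→slip] = [1, 0, 2]
r3 m[φ0→wind] = [13, 9, 9]
r3 m[φ1→slip] = [0, 4, 7]
r3 m[φ1→snow] = [12, 13, 9]
r3 m[φ2→slip] = [8, 5, 9]
r3 m[slip→φ0] = [8, 9, 16]
r3 m[slip→φ1] = [9, 5, 11]
r3 m[slip→φ2] = [1, 4, 9]
r3 m[wind→φ0] = [0, 0, 0]
r3 m[snow→φ1] = [0, 0, 0]
r4 m[φ0→slip] = [1, 0, 2]
r4 m[φ0→wind] = [13, 9, 9]
r4 m[φ1→slip] = [0, 4, 7]
r4 m[φ1→snow] = [12, 13, 9]
r4 m[φ2→slip] = [8, 5, 9]
r4 m[slip→φ0] = [8, 9, 16]
r4 m[slip→φ1] = [9, 5, 11]
r4 m[slip→φ2] = [1, 4, 9]
r4 m[wind→φ0] = [0, 0, 0]
r4 m[snow→φ1] = [0, 0, 0]
fixed point reached at round 4
b[snow] = ⊗ incoming = [12, 13, 9]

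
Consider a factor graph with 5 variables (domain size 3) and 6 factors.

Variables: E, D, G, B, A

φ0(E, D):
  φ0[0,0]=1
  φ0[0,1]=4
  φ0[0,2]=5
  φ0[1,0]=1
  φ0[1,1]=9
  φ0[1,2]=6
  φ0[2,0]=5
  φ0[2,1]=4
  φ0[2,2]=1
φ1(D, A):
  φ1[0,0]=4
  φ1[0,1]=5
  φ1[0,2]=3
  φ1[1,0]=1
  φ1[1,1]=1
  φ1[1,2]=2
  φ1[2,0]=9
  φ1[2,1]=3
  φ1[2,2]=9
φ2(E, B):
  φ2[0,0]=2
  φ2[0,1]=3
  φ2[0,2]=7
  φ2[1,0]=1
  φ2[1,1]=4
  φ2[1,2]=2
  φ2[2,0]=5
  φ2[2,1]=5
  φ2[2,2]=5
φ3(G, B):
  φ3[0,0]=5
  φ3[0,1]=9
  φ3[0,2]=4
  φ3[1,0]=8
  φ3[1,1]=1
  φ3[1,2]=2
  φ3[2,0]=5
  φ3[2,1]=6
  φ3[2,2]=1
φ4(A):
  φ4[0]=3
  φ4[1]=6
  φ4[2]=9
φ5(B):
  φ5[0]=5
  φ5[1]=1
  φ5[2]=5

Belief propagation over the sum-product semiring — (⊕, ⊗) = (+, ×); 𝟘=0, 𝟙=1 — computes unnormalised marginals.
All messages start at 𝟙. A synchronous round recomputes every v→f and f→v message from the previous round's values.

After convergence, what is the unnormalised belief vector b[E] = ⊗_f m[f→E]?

b[E] = [381711, 239232, 408195]

init: all messages = 𝟙 over 3 values
r1 m[φ0→E] = [10, 16, 10]
r1 m[φ0→D] = [7, 17, 12]
r1 m[φ1→D] = [12, 4, 21]
r1 m[φ1→A] = [14, 9, 14]
r1 m[φ2→E] = [12, 7, 15]
r1 m[φ2→B] = [8, 12, 14]
r1 m[φ3→G] = [18, 11, 12]
r1 m[φ3→B] = [18, 16, 7]
r1 m[φ4→A] = [3, 6, 9]
r1 m[φ5→B] = [5, 1, 5]
r1 m[E→φ0] = [1, 1, 1]
r1 m[E→φ2] = [1, 1, 1]
r1 m[D→φ0] = [1, 1, 1]
r1 m[D→φ1] = [1, 1, 1]
r1 m[G→φ3] = [1, 1, 1]
r1 m[B→φ2] = [1, 1, 1]
r1 m[B→φ3] = [1, 1, 1]
r1 m[B→φ5] = [1, 1, 1]
r1 m[A→φ1] = [1, 1, 1]
r1 m[A→φ4] = [1, 1, 1]
r2 m[φ0→E] = [10, 16, 10]
r2 m[φ0→D] = [7, 17, 12]
r2 m[φ1→D] = [12, 4, 21]
r2 m[φ1→A] = [14, 9, 14]
r2 m[φ2→E] = [12, 7, 15]
r2 m[φ2→B] = [8, 12, 14]
r2 m[φ3→G] = [18, 11, 12]
r2 m[φ3→B] = [18, 16, 7]
r2 m[φ4→A] = [3, 6, 9]
r2 m[φ5→B] = [5, 1, 5]
r2 m[E→φ0] = [12, 7, 15]
r2 m[E→φ2] = [10, 16, 10]
r2 m[D→φ0] = [12, 4, 21]
r2 m[D→φ1] = [7, 17, 12]
r2 m[G→φ3] = [1, 1, 1]
r2 m[B→φ2] = [90, 16, 35]
r2 m[B→φ3] = [40, 12, 70]
r2 m[B→φ5] = [144, 192, 98]
r2 m[A→φ1] = [3, 6, 9]
r2 m[A→φ4] = [14, 9, 14]
r3 m[φ0→E] = [133, 174, 97]
r3 m[φ0→D] = [94, 171, 117]
r3 m[φ1→D] = [69, 27, 126]
r3 m[φ1→A] = [153, 88, 163]
r3 m[φ2→E] = [473, 224, 705]
r3 m[φ2→B] = [86, 144, 152]
r3 m[φ3→G] = [588, 472, 342]
r3 m[φ3→B] = [18, 16, 7]
r3 m[φ4→A] = [3, 6, 9]
r3 m[φ5→B] = [5, 1, 5]
r3 m[E→φ0] = [12, 7, 15]
r3 m[E→φ2] = [10, 16, 10]
r3 m[D→φ0] = [12, 4, 21]
r3 m[D→φ1] = [7, 17, 12]
r3 m[G→φ3] = [1, 1, 1]
r3 m[B→φ2] = [90, 16, 35]
r3 m[B→φ3] = [40, 12, 70]
r3 m[B→φ5] = [144, 192, 98]
r3 m[A→φ1] = [3, 6, 9]
r3 m[A→φ4] = [14, 9, 14]
r4 m[φ0→E] = [133, 174, 97]
r4 m[φ0→D] = [94, 171, 117]
r4 m[φ1→D] = [69, 27, 126]
r4 m[φ1→A] = [153, 88, 163]
r4 m[φ2→E] = [473, 224, 705]
r4 m[φ2→B] = [86, 144, 152]
r4 m[φ3→G] = [588, 472, 342]
r4 m[φ3→B] = [18, 16, 7]
r4 m[φ4→A] = [3, 6, 9]
r4 m[φ5→B] = [5, 1, 5]
r4 m[E→φ0] = [473, 224, 705]
r4 m[E→φ2] = [133, 174, 97]
r4 m[D→φ0] = [69, 27, 126]
r4 m[D→φ1] = [94, 171, 117]
r4 m[G→φ3] = [1, 1, 1]
r4 m[B→φ2] = [90, 16, 35]
r4 m[B→φ3] = [430, 144, 760]
r4 m[B→φ5] = [1548, 2304, 1064]
r4 m[A→φ1] = [3, 6, 9]
r4 m[A→φ4] = [153, 88, 163]
r5 m[φ0→E] = [807, 1068, 579]
r5 m[φ0→D] = [4222, 6728, 4414]
r5 m[φ1→D] = [69, 27, 126]
r5 m[φ1→A] = [1600, 992, 1677]
r5 m[φ2→E] = [473, 224, 705]
r5 m[φ2→B] = [925, 1580, 1764]
r5 m[φ3→G] = [6486, 5104, 3774]
r5 m[φ3→B] = [18, 16, 7]
r5 m[φ4→A] = [3, 6, 9]
r5 m[φ5→B] = [5, 1, 5]
r5 m[E→φ0] = [473, 224, 705]
r5 m[E→φ2] = [133, 174, 97]
r5 m[D→φ0] = [69, 27, 126]
r5 m[D→φ1] = [94, 171, 117]
r5 m[G→φ3] = [1, 1, 1]
r5 m[B→φ2] = [90, 16, 35]
r5 m[B→φ3] = [430, 144, 760]
r5 m[B→φ5] = [1548, 2304, 1064]
r5 m[A→φ1] = [3, 6, 9]
r5 m[A→φ4] = [153, 88, 163]
r6 m[φ0→E] = [807, 1068, 579]
r6 m[φ0→D] = [4222, 6728, 4414]
r6 m[φ1→D] = [69, 27, 126]
r6 m[φ1→A] = [1600, 992, 1677]
r6 m[φ2→E] = [473, 224, 705]
r6 m[φ2→B] = [925, 1580, 1764]
r6 m[φ3→G] = [6486, 5104, 3774]
r6 m[φ3→B] = [18, 16, 7]
r6 m[φ4→A] = [3, 6, 9]
r6 m[φ5→B] = [5, 1, 5]
r6 m[E→φ0] = [473, 224, 705]
r6 m[E→φ2] = [807, 1068, 579]
r6 m[D→φ0] = [69, 27, 126]
r6 m[D→φ1] = [4222, 6728, 4414]
r6 m[G→φ3] = [1, 1, 1]
r6 m[B→φ2] = [90, 16, 35]
r6 m[B→φ3] = [4625, 1580, 8820]
r6 m[B→φ5] = [16650, 25280, 12348]
r6 m[A→φ1] = [3, 6, 9]
r6 m[A→φ4] = [1600, 992, 1677]
r7 m[φ0→E] = [807, 1068, 579]
r7 m[φ0→D] = [4222, 6728, 4414]
r7 m[φ1→D] = [69, 27, 126]
r7 m[φ1→A] = [63342, 41080, 65848]
r7 m[φ2→E] = [473, 224, 705]
r7 m[φ2→B] = [5577, 9588, 10680]
r7 m[φ3→G] = [72625, 56220, 41425]
r7 m[φ3→B] = [18, 16, 7]
r7 m[φ4→A] = [3, 6, 9]
r7 m[φ5→B] = [5, 1, 5]
r7 m[E→φ0] = [473, 224, 705]
r7 m[E→φ2] = [807, 1068, 579]
r7 m[D→φ0] = [69, 27, 126]
r7 m[D→φ1] = [4222, 6728, 4414]
r7 m[G→φ3] = [1, 1, 1]
r7 m[B→φ2] = [90, 16, 35]
r7 m[B→φ3] = [4625, 1580, 8820]
r7 m[B→φ5] = [16650, 25280, 12348]
r7 m[A→φ1] = [3, 6, 9]
r7 m[A→φ4] = [1600, 992, 1677]
r8 m[φ0→E] = [807, 1068, 579]
r8 m[φ0→D] = [4222, 6728, 4414]
r8 m[φ1→D] = [69, 27, 126]
r8 m[φ1→A] = [63342, 41080, 65848]
r8 m[φ2→E] = [473, 224, 705]
r8 m[φ2→B] = [5577, 9588, 10680]
r8 m[φ3→G] = [72625, 56220, 41425]
r8 m[φ3→B] = [18, 16, 7]
r8 m[φ4→A] = [3, 6, 9]
r8 m[φ5→B] = [5, 1, 5]
r8 m[E→φ0] = [473, 224, 705]
r8 m[E→φ2] = [807, 1068, 579]
r8 m[D→φ0] = [69, 27, 126]
r8 m[D→φ1] = [4222, 6728, 4414]
r8 m[G→φ3] = [1, 1, 1]
r8 m[B→φ2] = [90, 16, 35]
r8 m[B→φ3] = [27885, 9588, 53400]
r8 m[B→φ5] = [100386, 153408, 74760]
r8 m[A→φ1] = [3, 6, 9]
r8 m[A→φ4] = [63342, 41080, 65848]
r9 m[φ0→E] = [807, 1068, 579]
r9 m[φ0→D] = [4222, 6728, 4414]
r9 m[φ1→D] = [69, 27, 126]
r9 m[φ1→A] = [63342, 41080, 65848]
r9 m[φ2→E] = [473, 224, 705]
r9 m[φ2→B] = [5577, 9588, 10680]
r9 m[φ3→G] = [439317, 339468, 250353]
r9 m[φ3→B] = [18, 16, 7]
r9 m[φ4→A] = [3, 6, 9]
r9 m[φ5→B] = [5, 1, 5]
r9 m[E→φ0] = [473, 224, 705]
r9 m[E→φ2] = [807, 1068, 579]
r9 m[D→φ0] = [69, 27, 126]
r9 m[D→φ1] = [4222, 6728, 4414]
r9 m[G→φ3] = [1, 1, 1]
r9 m[B→φ2] = [90, 16, 35]
r9 m[B→φ3] = [27885, 9588, 53400]
r9 m[B→φ5] = [100386, 153408, 74760]
r9 m[A→φ1] = [3, 6, 9]
r9 m[A→φ4] = [63342, 41080, 65848]
r10 m[φ0→E] = [807, 1068, 579]
r10 m[φ0→D] = [4222, 6728, 4414]
r10 m[φ1→D] = [69, 27, 126]
r10 m[φ1→A] = [63342, 41080, 65848]
r10 m[φ2→E] = [473, 224, 705]
r10 m[φ2→B] = [5577, 9588, 10680]
r10 m[φ3→G] = [439317, 339468, 250353]
r10 m[φ3→B] = [18, 16, 7]
r10 m[φ4→A] = [3, 6, 9]
r10 m[φ5→B] = [5, 1, 5]
r10 m[E→φ0] = [473, 224, 705]
r10 m[E→φ2] = [807, 1068, 579]
r10 m[D→φ0] = [69, 27, 126]
r10 m[D→φ1] = [4222, 6728, 4414]
r10 m[G→φ3] = [1, 1, 1]
r10 m[B→φ2] = [90, 16, 35]
r10 m[B→φ3] = [27885, 9588, 53400]
r10 m[B→φ5] = [100386, 153408, 74760]
r10 m[A→φ1] = [3, 6, 9]
r10 m[A→φ4] = [63342, 41080, 65848]
fixed point reached at round 10
b[E] = ⊗ incoming = [381711, 239232, 408195]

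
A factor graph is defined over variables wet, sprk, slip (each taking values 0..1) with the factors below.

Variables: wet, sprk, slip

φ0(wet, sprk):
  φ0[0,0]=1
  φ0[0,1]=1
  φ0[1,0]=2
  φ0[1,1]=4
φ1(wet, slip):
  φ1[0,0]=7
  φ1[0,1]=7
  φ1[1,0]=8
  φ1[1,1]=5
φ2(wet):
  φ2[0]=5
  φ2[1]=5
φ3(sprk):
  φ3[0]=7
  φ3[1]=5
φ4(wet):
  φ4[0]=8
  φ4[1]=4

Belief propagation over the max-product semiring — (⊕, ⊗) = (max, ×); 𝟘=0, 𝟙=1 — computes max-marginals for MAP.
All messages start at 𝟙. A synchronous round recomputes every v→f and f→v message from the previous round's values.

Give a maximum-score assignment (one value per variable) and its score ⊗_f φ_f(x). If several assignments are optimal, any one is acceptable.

init: all messages = 𝟙 over 2 values
r1 m[φ0→wet] = [1, 4]
r1 m[φ0→sprk] = [2, 4]
r1 m[φ1→wet] = [7, 8]
r1 m[φ1→slip] = [8, 7]
r1 m[φ2→wet] = [5, 5]
r1 m[φ3→sprk] = [7, 5]
r1 m[φ4→wet] = [8, 4]
r1 m[wet→φ0] = [1, 1]
r1 m[wet→φ1] = [1, 1]
r1 m[wet→φ2] = [1, 1]
r1 m[wet→φ4] = [1, 1]
r1 m[sprk→φ0] = [1, 1]
r1 m[sprk→φ3] = [1, 1]
r1 m[slip→φ1] = [1, 1]
r2 m[φ0→wet] = [1, 4]
r2 m[φ0→sprk] = [2, 4]
r2 m[φ1→wet] = [7, 8]
r2 m[φ1→slip] = [8, 7]
r2 m[φ2→wet] = [5, 5]
r2 m[φ3→sprk] = [7, 5]
r2 m[φ4→wet] = [8, 4]
r2 m[wet→φ0] = [280, 160]
r2 m[wet→φ1] = [40, 80]
r2 m[wet→φ2] = [56, 128]
r2 m[wet→φ4] = [35, 160]
r2 m[sprk→φ0] = [7, 5]
r2 m[sprk→φ3] = [2, 4]
r2 m[slip→φ1] = [1, 1]
r3 m[φ0→wet] = [7, 20]
r3 m[φ0→sprk] = [320, 640]
r3 m[φ1→wet] = [7, 8]
r3 m[φ1→slip] = [640, 400]
r3 m[φ2→wet] = [5, 5]
r3 m[φ3→sprk] = [7, 5]
r3 m[φ4→wet] = [8, 4]
r3 m[wet→φ0] = [280, 160]
r3 m[wet→φ1] = [40, 80]
r3 m[wet→φ2] = [56, 128]
r3 m[wet→φ4] = [35, 160]
r3 m[sprk→φ0] = [7, 5]
r3 m[sprk→φ3] = [2, 4]
r3 m[slip→φ1] = [1, 1]
r4 m[φ0→wet] = [7, 20]
r4 m[φ0→sprk] = [320, 640]
r4 m[φ1→wet] = [7, 8]
r4 m[φ1→slip] = [640, 400]
r4 m[φ2→wet] = [5, 5]
r4 m[φ3→sprk] = [7, 5]
r4 m[φ4→wet] = [8, 4]
r4 m[wet→φ0] = [280, 160]
r4 m[wet→φ1] = [280, 400]
r4 m[wet→φ2] = [392, 640]
r4 m[wet→φ4] = [245, 800]
r4 m[sprk→φ0] = [7, 5]
r4 m[sprk→φ3] = [320, 640]
r4 m[slip→φ1] = [1, 1]
r5 m[φ0→wet] = [7, 20]
r5 m[φ0→sprk] = [320, 640]
r5 m[φ1→wet] = [7, 8]
r5 m[φ1→slip] = [3200, 2000]
r5 m[φ2→wet] = [5, 5]
r5 m[φ3→sprk] = [7, 5]
r5 m[φ4→wet] = [8, 4]
r5 m[wet→φ0] = [280, 160]
r5 m[wet→φ1] = [280, 400]
r5 m[wet→φ2] = [392, 640]
r5 m[wet→φ4] = [245, 800]
r5 m[sprk→φ0] = [7, 5]
r5 m[sprk→φ3] = [320, 640]
r5 m[slip→φ1] = [1, 1]
r6 m[φ0→wet] = [7, 20]
r6 m[φ0→sprk] = [320, 640]
r6 m[φ1→wet] = [7, 8]
r6 m[φ1→slip] = [3200, 2000]
r6 m[φ2→wet] = [5, 5]
r6 m[φ3→sprk] = [7, 5]
r6 m[φ4→wet] = [8, 4]
r6 m[wet→φ0] = [280, 160]
r6 m[wet→φ1] = [280, 400]
r6 m[wet→φ2] = [392, 640]
r6 m[wet→φ4] = [245, 800]
r6 m[sprk→φ0] = [7, 5]
r6 m[sprk→φ3] = [320, 640]
r6 m[slip→φ1] = [1, 1]
fixed point reached at round 6
traceback from wet: (wet=1, sprk=1, slip=0), score=3200

assignment: (wet=1, sprk=1, slip=0); score = 3200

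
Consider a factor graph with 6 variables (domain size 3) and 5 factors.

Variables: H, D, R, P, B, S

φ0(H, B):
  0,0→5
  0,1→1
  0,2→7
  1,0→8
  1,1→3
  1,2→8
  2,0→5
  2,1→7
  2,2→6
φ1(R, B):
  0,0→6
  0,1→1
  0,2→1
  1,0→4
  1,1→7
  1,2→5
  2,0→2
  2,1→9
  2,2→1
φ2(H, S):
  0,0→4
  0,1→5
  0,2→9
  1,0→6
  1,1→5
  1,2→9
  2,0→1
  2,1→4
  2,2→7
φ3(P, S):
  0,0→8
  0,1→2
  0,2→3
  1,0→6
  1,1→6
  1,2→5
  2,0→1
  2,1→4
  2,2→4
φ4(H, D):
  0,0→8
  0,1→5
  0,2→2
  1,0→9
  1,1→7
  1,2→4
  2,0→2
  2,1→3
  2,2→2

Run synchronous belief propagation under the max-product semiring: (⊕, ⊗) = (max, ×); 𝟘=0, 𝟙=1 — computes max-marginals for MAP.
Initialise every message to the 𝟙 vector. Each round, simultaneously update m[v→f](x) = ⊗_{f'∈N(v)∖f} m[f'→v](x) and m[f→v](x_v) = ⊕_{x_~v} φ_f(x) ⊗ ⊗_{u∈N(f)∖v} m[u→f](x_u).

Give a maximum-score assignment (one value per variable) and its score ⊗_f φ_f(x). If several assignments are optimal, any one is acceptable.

init: all messages = 𝟙 over 3 values
r1 m[φ0→H] = [7, 8, 7]
r1 m[φ0→B] = [8, 7, 8]
r1 m[φ1→R] = [6, 7, 9]
r1 m[φ1→B] = [6, 9, 5]
r1 m[φ2→H] = [9, 9, 7]
r1 m[φ2→S] = [6, 5, 9]
r1 m[φ3→P] = [8, 6, 4]
r1 m[φ3→S] = [8, 6, 5]
r1 m[φ4→H] = [8, 9, 3]
r1 m[φ4→D] = [9, 7, 4]
r1 m[H→φ0] = [1, 1, 1]
r1 m[H→φ2] = [1, 1, 1]
r1 m[H→φ4] = [1, 1, 1]
r1 m[D→φ4] = [1, 1, 1]
r1 m[R→φ1] = [1, 1, 1]
r1 m[P→φ3] = [1, 1, 1]
r1 m[B→φ0] = [1, 1, 1]
r1 m[B→φ1] = [1, 1, 1]
r1 m[S→φ2] = [1, 1, 1]
r1 m[S→φ3] = [1, 1, 1]
r2 m[φ0→H] = [7, 8, 7]
r2 m[φ0→B] = [8, 7, 8]
r2 m[φ1→R] = [6, 7, 9]
r2 m[φ1→B] = [6, 9, 5]
r2 m[φ2→H] = [9, 9, 7]
r2 m[φ2→S] = [6, 5, 9]
r2 m[φ3→P] = [8, 6, 4]
r2 m[φ3→S] = [8, 6, 5]
r2 m[φ4→H] = [8, 9, 3]
r2 m[φ4→D] = [9, 7, 4]
r2 m[H→φ0] = [72, 81, 21]
r2 m[H→φ2] = [56, 72, 21]
r2 m[H→φ4] = [63, 72, 49]
r2 m[D→φ4] = [1, 1, 1]
r2 m[R→φ1] = [1, 1, 1]
r2 m[P→φ3] = [1, 1, 1]
r2 m[B→φ0] = [6, 9, 5]
r2 m[B→φ1] = [8, 7, 8]
r2 m[S→φ2] = [8, 6, 5]
r2 m[S→φ3] = [6, 5, 9]
r3 m[φ0→H] = [35, 48, 63]
r3 m[φ0→B] = [648, 243, 648]
r3 m[φ1→R] = [48, 49, 63]
r3 m[φ1→B] = [6, 9, 5]
r3 m[φ2→H] = [45, 48, 35]
r3 m[φ2→S] = [432, 360, 648]
r3 m[φ3→P] = [48, 45, 36]
r3 m[φ3→S] = [8, 6, 5]
r3 m[φ4→H] = [8, 9, 3]
r3 m[φ4→D] = [648, 504, 288]
r3 m[H→φ0] = [72, 81, 21]
r3 m[H→φ2] = [56, 72, 21]
r3 m[H→φ4] = [63, 72, 49]
r3 m[D→φ4] = [1, 1, 1]
r3 m[R→φ1] = [1, 1, 1]
r3 m[P→φ3] = [1, 1, 1]
r3 m[B→φ0] = [6, 9, 5]
r3 m[B→φ1] = [8, 7, 8]
r3 m[S→φ2] = [8, 6, 5]
r3 m[S→φ3] = [6, 5, 9]
r4 m[φ0→H] = [35, 48, 63]
r4 m[φ0→B] = [648, 243, 648]
r4 m[φ1→R] = [48, 49, 63]
r4 m[φ1→B] = [6, 9, 5]
r4 m[φ2→H] = [45, 48, 35]
r4 m[φ2→S] = [432, 360, 648]
r4 m[φ3→P] = [48, 45, 36]
r4 m[φ3→S] = [8, 6, 5]
r4 m[φ4→H] = [8, 9, 3]
r4 m[φ4→D] = [648, 504, 288]
r4 m[H→φ0] = [360, 432, 105]
r4 m[H→φ2] = [280, 432, 189]
r4 m[H→φ4] = [1575, 2304, 2205]
r4 m[D→φ4] = [1, 1, 1]
r4 m[R→φ1] = [1, 1, 1]
r4 m[P→φ3] = [1, 1, 1]
r4 m[B→φ0] = [6, 9, 5]
r4 m[B→φ1] = [648, 243, 648]
r4 m[S→φ2] = [8, 6, 5]
r4 m[S→φ3] = [432, 360, 648]
r5 m[φ0→H] = [35, 48, 63]
r5 m[φ0→B] = [3456, 1296, 3456]
r5 m[φ1→R] = [3888, 3240, 2187]
r5 m[φ1→B] = [6, 9, 5]
r5 m[φ2→H] = [45, 48, 35]
r5 m[φ2→S] = [2592, 2160, 3888]
r5 m[φ3→P] = [3456, 3240, 2592]
r5 m[φ3→S] = [8, 6, 5]
r5 m[φ4→H] = [8, 9, 3]
r5 m[φ4→D] = [20736, 16128, 9216]
r5 m[H→φ0] = [360, 432, 105]
r5 m[H→φ2] = [280, 432, 189]
r5 m[H→φ4] = [1575, 2304, 2205]
r5 m[D→φ4] = [1, 1, 1]
r5 m[R→φ1] = [1, 1, 1]
r5 m[P→φ3] = [1, 1, 1]
r5 m[B→φ0] = [6, 9, 5]
r5 m[B→φ1] = [648, 243, 648]
r5 m[S→φ2] = [8, 6, 5]
r5 m[S→φ3] = [432, 360, 648]
r6 m[φ0→H] = [35, 48, 63]
r6 m[φ0→B] = [3456, 1296, 3456]
r6 m[φ1→R] = [3888, 3240, 2187]
r6 m[φ1→B] = [6, 9, 5]
r6 m[φ2→H] = [45, 48, 35]
r6 m[φ2→S] = [2592, 2160, 3888]
r6 m[φ3→P] = [3456, 3240, 2592]
r6 m[φ3→S] = [8, 6, 5]
r6 m[φ4→H] = [8, 9, 3]
r6 m[φ4→D] = [20736, 16128, 9216]
r6 m[H→φ0] = [360, 432, 105]
r6 m[H→φ2] = [280, 432, 189]
r6 m[H→φ4] = [1575, 2304, 2205]
r6 m[D→φ4] = [1, 1, 1]
r6 m[R→φ1] = [1, 1, 1]
r6 m[P→φ3] = [1, 1, 1]
r6 m[B→φ0] = [6, 9, 5]
r6 m[B→φ1] = [3456, 1296, 3456]
r6 m[S→φ2] = [8, 6, 5]
r6 m[S→φ3] = [2592, 2160, 3888]
r7 m[φ0→H] = [35, 48, 63]
r7 m[φ0→B] = [3456, 1296, 3456]
r7 m[φ1→R] = [20736, 17280, 11664]
r7 m[φ1→B] = [6, 9, 5]
r7 m[φ2→H] = [45, 48, 35]
r7 m[φ2→S] = [2592, 2160, 3888]
r7 m[φ3→P] = [20736, 19440, 15552]
r7 m[φ3→S] = [8, 6, 5]
r7 m[φ4→H] = [8, 9, 3]
r7 m[φ4→D] = [20736, 16128, 9216]
r7 m[H→φ0] = [360, 432, 105]
r7 m[H→φ2] = [280, 432, 189]
r7 m[H→φ4] = [1575, 2304, 2205]
r7 m[D→φ4] = [1, 1, 1]
r7 m[R→φ1] = [1, 1, 1]
r7 m[P→φ3] = [1, 1, 1]
r7 m[B→φ0] = [6, 9, 5]
r7 m[B→φ1] = [3456, 1296, 3456]
r7 m[S→φ2] = [8, 6, 5]
r7 m[S→φ3] = [2592, 2160, 3888]
r8 m[φ0→H] = [35, 48, 63]
r8 m[φ0→B] = [3456, 1296, 3456]
r8 m[φ1→R] = [20736, 17280, 11664]
r8 m[φ1→B] = [6, 9, 5]
r8 m[φ2→H] = [45, 48, 35]
r8 m[φ2→S] = [2592, 2160, 3888]
r8 m[φ3→P] = [20736, 19440, 15552]
r8 m[φ3→S] = [8, 6, 5]
r8 m[φ4→H] = [8, 9, 3]
r8 m[φ4→D] = [20736, 16128, 9216]
r8 m[H→φ0] = [360, 432, 105]
r8 m[H→φ2] = [280, 432, 189]
r8 m[H→φ4] = [1575, 2304, 2205]
r8 m[D→φ4] = [1, 1, 1]
r8 m[R→φ1] = [1, 1, 1]
r8 m[P→φ3] = [1, 1, 1]
r8 m[B→φ0] = [6, 9, 5]
r8 m[B→φ1] = [3456, 1296, 3456]
r8 m[S→φ2] = [8, 6, 5]
r8 m[S→φ3] = [2592, 2160, 3888]
fixed point reached at round 8
traceback from H: (H=1, D=0, R=0, P=0, B=0, S=0), score=20736

assignment: (H=1, D=0, R=0, P=0, B=0, S=0); score = 20736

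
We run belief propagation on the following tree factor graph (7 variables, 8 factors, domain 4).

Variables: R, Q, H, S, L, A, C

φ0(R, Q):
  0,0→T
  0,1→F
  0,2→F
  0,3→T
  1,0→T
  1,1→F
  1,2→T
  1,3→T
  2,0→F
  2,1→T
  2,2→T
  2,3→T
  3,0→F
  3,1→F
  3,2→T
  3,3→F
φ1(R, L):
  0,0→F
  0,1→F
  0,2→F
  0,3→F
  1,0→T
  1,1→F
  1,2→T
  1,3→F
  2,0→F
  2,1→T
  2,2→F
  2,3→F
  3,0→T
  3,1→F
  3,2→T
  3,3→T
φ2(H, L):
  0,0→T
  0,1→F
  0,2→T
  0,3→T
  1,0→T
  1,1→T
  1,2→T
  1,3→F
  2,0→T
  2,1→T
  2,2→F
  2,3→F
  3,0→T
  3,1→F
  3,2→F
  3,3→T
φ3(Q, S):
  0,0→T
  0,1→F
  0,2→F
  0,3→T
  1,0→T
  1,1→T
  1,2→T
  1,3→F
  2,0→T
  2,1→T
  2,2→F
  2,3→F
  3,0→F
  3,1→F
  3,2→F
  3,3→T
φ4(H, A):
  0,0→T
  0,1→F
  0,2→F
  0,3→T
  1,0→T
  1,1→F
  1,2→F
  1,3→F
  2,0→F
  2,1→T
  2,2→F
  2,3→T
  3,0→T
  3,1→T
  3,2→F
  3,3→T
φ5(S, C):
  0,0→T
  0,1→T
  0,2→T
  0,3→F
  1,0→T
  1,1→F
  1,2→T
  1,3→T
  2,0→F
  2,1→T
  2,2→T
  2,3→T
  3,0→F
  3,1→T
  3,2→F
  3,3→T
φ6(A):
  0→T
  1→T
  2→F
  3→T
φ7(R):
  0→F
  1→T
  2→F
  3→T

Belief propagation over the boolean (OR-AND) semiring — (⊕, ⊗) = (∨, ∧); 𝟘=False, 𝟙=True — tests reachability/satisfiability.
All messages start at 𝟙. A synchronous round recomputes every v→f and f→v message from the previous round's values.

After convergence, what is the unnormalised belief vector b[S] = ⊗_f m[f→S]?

b[S] = [T, T, F, T]

init: all messages = 𝟙 over 4 values
r1 m[φ0→R] = [T, T, T, T]
r1 m[φ0→Q] = [T, T, T, T]
r1 m[φ1→R] = [F, T, T, T]
r1 m[φ1→L] = [T, T, T, T]
r1 m[φ2→H] = [T, T, T, T]
r1 m[φ2→L] = [T, T, T, T]
r1 m[φ3→Q] = [T, T, T, T]
r1 m[φ3→S] = [T, T, T, T]
r1 m[φ4→H] = [T, T, T, T]
r1 m[φ4→A] = [T, T, F, T]
r1 m[φ5→S] = [T, T, T, T]
r1 m[φ5→C] = [T, T, T, T]
r1 m[φ6→A] = [T, T, F, T]
r1 m[φ7→R] = [F, T, F, T]
r1 m[R→φ0] = [T, T, T, T]
r1 m[R→φ1] = [T, T, T, T]
r1 m[R→φ7] = [T, T, T, T]
r1 m[Q→φ0] = [T, T, T, T]
r1 m[Q→φ3] = [T, T, T, T]
r1 m[H→φ2] = [T, T, T, T]
r1 m[H→φ4] = [T, T, T, T]
r1 m[S→φ3] = [T, T, T, T]
r1 m[S→φ5] = [T, T, T, T]
r1 m[L→φ1] = [T, T, T, T]
r1 m[L→φ2] = [T, T, T, T]
r1 m[A→φ4] = [T, T, T, T]
r1 m[A→φ6] = [T, T, T, T]
r1 m[C→φ5] = [T, T, T, T]
r2 m[φ0→R] = [T, T, T, T]
r2 m[φ0→Q] = [T, T, T, T]
r2 m[φ1→R] = [F, T, T, T]
r2 m[φ1→L] = [T, T, T, T]
r2 m[φ2→H] = [T, T, T, T]
r2 m[φ2→L] = [T, T, T, T]
r2 m[φ3→Q] = [T, T, T, T]
r2 m[φ3→S] = [T, T, T, T]
r2 m[φ4→H] = [T, T, T, T]
r2 m[φ4→A] = [T, T, F, T]
r2 m[φ5→S] = [T, T, T, T]
r2 m[φ5→C] = [T, T, T, T]
r2 m[φ6→A] = [T, T, F, T]
r2 m[φ7→R] = [F, T, F, T]
r2 m[R→φ0] = [F, T, F, T]
r2 m[R→φ1] = [F, T, F, T]
r2 m[R→φ7] = [F, T, T, T]
r2 m[Q→φ0] = [T, T, T, T]
r2 m[Q→φ3] = [T, T, T, T]
r2 m[H→φ2] = [T, T, T, T]
r2 m[H→φ4] = [T, T, T, T]
r2 m[S→φ3] = [T, T, T, T]
r2 m[S→φ5] = [T, T, T, T]
r2 m[L→φ1] = [T, T, T, T]
r2 m[L→φ2] = [T, T, T, T]
r2 m[A→φ4] = [T, T, F, T]
r2 m[A→φ6] = [T, T, F, T]
r2 m[C→φ5] = [T, T, T, T]
r3 m[φ0→R] = [T, T, T, T]
r3 m[φ0→Q] = [T, F, T, T]
r3 m[φ1→R] = [F, T, T, T]
r3 m[φ1→L] = [T, F, T, T]
r3 m[φ2→H] = [T, T, T, T]
r3 m[φ2→L] = [T, T, T, T]
r3 m[φ3→Q] = [T, T, T, T]
r3 m[φ3→S] = [T, T, T, T]
r3 m[φ4→H] = [T, T, T, T]
r3 m[φ4→A] = [T, T, F, T]
r3 m[φ5→S] = [T, T, T, T]
r3 m[φ5→C] = [T, T, T, T]
r3 m[φ6→A] = [T, T, F, T]
r3 m[φ7→R] = [F, T, F, T]
r3 m[R→φ0] = [F, T, F, T]
r3 m[R→φ1] = [F, T, F, T]
r3 m[R→φ7] = [F, T, T, T]
r3 m[Q→φ0] = [T, T, T, T]
r3 m[Q→φ3] = [T, T, T, T]
r3 m[H→φ2] = [T, T, T, T]
r3 m[H→φ4] = [T, T, T, T]
r3 m[S→φ3] = [T, T, T, T]
r3 m[S→φ5] = [T, T, T, T]
r3 m[L→φ1] = [T, T, T, T]
r3 m[L→φ2] = [T, T, T, T]
r3 m[A→φ4] = [T, T, F, T]
r3 m[A→φ6] = [T, T, F, T]
r3 m[C→φ5] = [T, T, T, T]
r4 m[φ0→R] = [T, T, T, T]
r4 m[φ0→Q] = [T, F, T, T]
r4 m[φ1→R] = [F, T, T, T]
r4 m[φ1→L] = [T, F, T, T]
r4 m[φ2→H] = [T, T, T, T]
r4 m[φ2→L] = [T, T, T, T]
r4 m[φ3→Q] = [T, T, T, T]
r4 m[φ3→S] = [T, T, T, T]
r4 m[φ4→H] = [T, T, T, T]
r4 m[φ4→A] = [T, T, F, T]
r4 m[φ5→S] = [T, T, T, T]
r4 m[φ5→C] = [T, T, T, T]
r4 m[φ6→A] = [T, T, F, T]
r4 m[φ7→R] = [F, T, F, T]
r4 m[R→φ0] = [F, T, F, T]
r4 m[R→φ1] = [F, T, F, T]
r4 m[R→φ7] = [F, T, T, T]
r4 m[Q→φ0] = [T, T, T, T]
r4 m[Q→φ3] = [T, F, T, T]
r4 m[H→φ2] = [T, T, T, T]
r4 m[H→φ4] = [T, T, T, T]
r4 m[S→φ3] = [T, T, T, T]
r4 m[S→φ5] = [T, T, T, T]
r4 m[L→φ1] = [T, T, T, T]
r4 m[L→φ2] = [T, F, T, T]
r4 m[A→φ4] = [T, T, F, T]
r4 m[A→φ6] = [T, T, F, T]
r4 m[C→φ5] = [T, T, T, T]
r5 m[φ0→R] = [T, T, T, T]
r5 m[φ0→Q] = [T, F, T, T]
r5 m[φ1→R] = [F, T, T, T]
r5 m[φ1→L] = [T, F, T, T]
r5 m[φ2→H] = [T, T, T, T]
r5 m[φ2→L] = [T, T, T, T]
r5 m[φ3→Q] = [T, T, T, T]
r5 m[φ3→S] = [T, T, F, T]
r5 m[φ4→H] = [T, T, T, T]
r5 m[φ4→A] = [T, T, F, T]
r5 m[φ5→S] = [T, T, T, T]
r5 m[φ5→C] = [T, T, T, T]
r5 m[φ6→A] = [T, T, F, T]
r5 m[φ7→R] = [F, T, F, T]
r5 m[R→φ0] = [F, T, F, T]
r5 m[R→φ1] = [F, T, F, T]
r5 m[R→φ7] = [F, T, T, T]
r5 m[Q→φ0] = [T, T, T, T]
r5 m[Q→φ3] = [T, F, T, T]
r5 m[H→φ2] = [T, T, T, T]
r5 m[H→φ4] = [T, T, T, T]
r5 m[S→φ3] = [T, T, T, T]
r5 m[S→φ5] = [T, T, T, T]
r5 m[L→φ1] = [T, T, T, T]
r5 m[L→φ2] = [T, F, T, T]
r5 m[A→φ4] = [T, T, F, T]
r5 m[A→φ6] = [T, T, F, T]
r5 m[C→φ5] = [T, T, T, T]
r6 m[φ0→R] = [T, T, T, T]
r6 m[φ0→Q] = [T, F, T, T]
r6 m[φ1→R] = [F, T, T, T]
r6 m[φ1→L] = [T, F, T, T]
r6 m[φ2→H] = [T, T, T, T]
r6 m[φ2→L] = [T, T, T, T]
r6 m[φ3→Q] = [T, T, T, T]
r6 m[φ3→S] = [T, T, F, T]
r6 m[φ4→H] = [T, T, T, T]
r6 m[φ4→A] = [T, T, F, T]
r6 m[φ5→S] = [T, T, T, T]
r6 m[φ5→C] = [T, T, T, T]
r6 m[φ6→A] = [T, T, F, T]
r6 m[φ7→R] = [F, T, F, T]
r6 m[R→φ0] = [F, T, F, T]
r6 m[R→φ1] = [F, T, F, T]
r6 m[R→φ7] = [F, T, T, T]
r6 m[Q→φ0] = [T, T, T, T]
r6 m[Q→φ3] = [T, F, T, T]
r6 m[H→φ2] = [T, T, T, T]
r6 m[H→φ4] = [T, T, T, T]
r6 m[S→φ3] = [T, T, T, T]
r6 m[S→φ5] = [T, T, F, T]
r6 m[L→φ1] = [T, T, T, T]
r6 m[L→φ2] = [T, F, T, T]
r6 m[A→φ4] = [T, T, F, T]
r6 m[A→φ6] = [T, T, F, T]
r6 m[C→φ5] = [T, T, T, T]
r7 m[φ0→R] = [T, T, T, T]
r7 m[φ0→Q] = [T, F, T, T]
r7 m[φ1→R] = [F, T, T, T]
r7 m[φ1→L] = [T, F, T, T]
r7 m[φ2→H] = [T, T, T, T]
r7 m[φ2→L] = [T, T, T, T]
r7 m[φ3→Q] = [T, T, T, T]
r7 m[φ3→S] = [T, T, F, T]
r7 m[φ4→H] = [T, T, T, T]
r7 m[φ4→A] = [T, T, F, T]
r7 m[φ5→S] = [T, T, T, T]
r7 m[φ5→C] = [T, T, T, T]
r7 m[φ6→A] = [T, T, F, T]
r7 m[φ7→R] = [F, T, F, T]
r7 m[R→φ0] = [F, T, F, T]
r7 m[R→φ1] = [F, T, F, T]
r7 m[R→φ7] = [F, T, T, T]
r7 m[Q→φ0] = [T, T, T, T]
r7 m[Q→φ3] = [T, F, T, T]
r7 m[H→φ2] = [T, T, T, T]
r7 m[H→φ4] = [T, T, T, T]
r7 m[S→φ3] = [T, T, T, T]
r7 m[S→φ5] = [T, T, F, T]
r7 m[L→φ1] = [T, T, T, T]
r7 m[L→φ2] = [T, F, T, T]
r7 m[A→φ4] = [T, T, F, T]
r7 m[A→φ6] = [T, T, F, T]
r7 m[C→φ5] = [T, T, T, T]
fixed point reached at round 7
b[S] = ⊗ incoming = [T, T, F, T]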